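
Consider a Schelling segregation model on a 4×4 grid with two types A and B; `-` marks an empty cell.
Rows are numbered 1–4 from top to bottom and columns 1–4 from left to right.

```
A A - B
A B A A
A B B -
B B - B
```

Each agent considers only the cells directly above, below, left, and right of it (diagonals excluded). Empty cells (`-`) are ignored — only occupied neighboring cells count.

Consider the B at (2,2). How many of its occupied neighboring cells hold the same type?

1

Occupied neighbors of (2,2): (1,2)=A, (3,2)=B, (2,1)=A, (2,3)=A.
Same type (B): 1 of 4.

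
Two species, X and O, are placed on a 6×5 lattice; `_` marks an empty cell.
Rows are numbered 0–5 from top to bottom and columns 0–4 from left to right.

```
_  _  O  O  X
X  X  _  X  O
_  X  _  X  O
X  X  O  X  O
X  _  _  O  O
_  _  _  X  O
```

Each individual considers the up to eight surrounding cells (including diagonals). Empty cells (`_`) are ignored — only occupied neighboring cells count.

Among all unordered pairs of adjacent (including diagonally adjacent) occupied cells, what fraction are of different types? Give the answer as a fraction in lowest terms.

1/2

Scan each occupied cell's neighbors to the right and below (and the two forward diagonals) so each pair is counted once.
Row 0: O(0,2)–O(0,3)= O(0,2)–X(1,3)≠ O(0,2)–X(1,1)≠ O(0,3)–X(0,4)≠ O(0,3)–X(1,3)≠ O(0,3)–O(1,4)= X(0,4)–O(1,4)≠ X(0,4)–X(1,3)=  → 5/8 unlike.
Row 1: X(1,0)–X(1,1)= X(1,0)–X(2,1)= X(1,1)–X(2,1)= X(1,3)–O(1,4)≠ X(1,3)–X(2,3)= X(1,3)–O(2,4)≠ O(1,4)–O(2,4)= O(1,4)–X(2,3)≠  → 3/8 unlike.
Row 2: X(2,1)–X(3,1)= X(2,1)–O(3,2)≠ X(2,1)–X(3,0)= X(2,3)–O(2,4)≠ X(2,3)–X(3,3)= X(2,3)–O(3,4)≠ X(2,3)–O(3,2)≠ O(2,4)–O(3,4)= O(2,4)–X(3,3)≠  → 5/9 unlike.
Row 3: X(3,0)–X(3,1)= X(3,0)–X(4,0)= X(3,1)–O(3,2)≠ X(3,1)–X(4,0)= O(3,2)–X(3,3)≠ O(3,2)–O(4,3)= X(3,3)–O(3,4)≠ X(3,3)–O(4,3)≠ X(3,3)–O(4,4)≠ O(3,4)–O(4,4)= O(3,4)–O(4,3)=  → 5/11 unlike.
Row 4: O(4,3)–O(4,4)= O(4,3)–X(5,3)≠ O(4,3)–O(5,4)= O(4,4)–O(5,4)= O(4,4)–X(5,3)≠  → 2/5 unlike.
Row 5: X(5,3)–O(5,4)≠  → 1/1 unlike.
Total adjacent occupied pairs: 42; unlike-type pairs: 21.
21/42 reduces to 1/2.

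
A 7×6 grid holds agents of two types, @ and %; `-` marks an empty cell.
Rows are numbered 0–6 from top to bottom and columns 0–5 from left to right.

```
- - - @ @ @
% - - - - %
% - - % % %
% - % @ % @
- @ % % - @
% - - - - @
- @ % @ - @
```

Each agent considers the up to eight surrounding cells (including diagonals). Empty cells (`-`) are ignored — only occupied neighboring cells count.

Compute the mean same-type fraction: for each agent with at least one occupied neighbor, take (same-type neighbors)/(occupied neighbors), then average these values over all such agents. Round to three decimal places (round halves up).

0.528

Row 0: (0,3)@ 1/1 · (0,4)@ 2/3 · (0,5)@ 1/2
Row 1: (1,0)% 1/1 · (1,5)% 2/4
Row 2: (2,0)% 2/2 · (2,3)% 3/4 · (2,4)% 4/6 · (2,5)% 3/4
Row 3: (3,0)% 1/2 · (3,2)% 3/5 · (3,3)@ 0/6 · (3,4)% 4/7 · (3,5)@ 1/4
Row 4: (4,1)@ 0/4 · (4,2)% 2/4 · (4,3)% 3/4 · (4,5)@ 2/3
Row 5: (5,0)% 0/2 · (5,5)@ 2/2
Row 6: (6,1)@ 0/2 · (6,2)% 0/2 · (6,3)@ 0/1 · (6,5)@ 1/1
Sum over 24 agents: 1/1 + 2/3 + 1/2 + 1/1 + 2/4 + 2/2 + 3/4 + 4/6 + 3/4 + 1/2 + 3/5 + 0/6 + 4/7 + 1/4 + 0/4 + 2/4 + 3/4 + 2/3 + 0/2 + 2/2 + 0/2 + 0/2 + 0/1 + 1/1 = 887/70; mean = 887/70 ÷ 24 = 887/1680 = 0.527976… → 0.528.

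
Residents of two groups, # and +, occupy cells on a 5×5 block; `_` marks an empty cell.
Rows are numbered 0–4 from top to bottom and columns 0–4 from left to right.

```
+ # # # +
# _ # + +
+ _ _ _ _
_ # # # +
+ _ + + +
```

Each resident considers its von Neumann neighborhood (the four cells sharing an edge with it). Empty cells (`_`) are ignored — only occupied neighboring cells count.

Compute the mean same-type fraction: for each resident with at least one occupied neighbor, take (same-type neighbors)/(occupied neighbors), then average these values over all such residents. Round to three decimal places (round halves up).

0.520

(0,0)+ 0/2
(0,1)# 1/2
(0,2)# 3/3
(0,3)# 1/3
(0,4)+ 1/2
(1,0)# 0/2
(1,2)# 1/2
(1,3)+ 1/3
(1,4)+ 2/2
(2,0)+ 0/1
(3,1)# 1/1
(3,2)# 2/3
(3,3)# 1/3
(3,4)+ 1/2
(4,0)+ — no occupied neighbors
(4,2)+ 1/2
(4,3)+ 2/3
(4,4)+ 2/2
Sum over 17 residents: 0/2 + 1/2 + 3/3 + 1/3 + 1/2 + 0/2 + 1/2 + 1/3 + 2/2 + 0/1 + 1/1 + 2/3 + 1/3 + 1/2 + 1/2 + 2/3 + 2/2 = 53/6; mean = 53/6 ÷ 17 = 53/102 = 0.519607… → 0.520.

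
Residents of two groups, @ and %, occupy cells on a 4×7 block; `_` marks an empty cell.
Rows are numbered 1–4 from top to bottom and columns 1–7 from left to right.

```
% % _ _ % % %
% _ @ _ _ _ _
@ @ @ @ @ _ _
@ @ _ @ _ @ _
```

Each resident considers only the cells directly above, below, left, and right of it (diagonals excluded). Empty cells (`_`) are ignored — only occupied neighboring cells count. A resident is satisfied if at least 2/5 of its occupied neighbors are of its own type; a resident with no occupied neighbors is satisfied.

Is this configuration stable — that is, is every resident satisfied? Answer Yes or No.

Row 1: (1,1)% 2/2 ok · (1,2)% 1/1 ok · (1,5)% 1/1 ok · (1,6)% 2/2 ok · (1,7)% 1/1 ok
Row 2: (2,1)% 1/2 ok · (2,3)@ 1/1 ok
Row 3: (3,1)@ 2/3 ok · (3,2)@ 3/3 ok · (3,3)@ 3/3 ok · (3,4)@ 3/3 ok · (3,5)@ 1/1 ok
Row 4: (4,1)@ 2/2 ok · (4,2)@ 2/2 ok · (4,4)@ 1/1 ok · (4,6)@ 0/0 ok
All meet the threshold, so the configuration is stable.

Yes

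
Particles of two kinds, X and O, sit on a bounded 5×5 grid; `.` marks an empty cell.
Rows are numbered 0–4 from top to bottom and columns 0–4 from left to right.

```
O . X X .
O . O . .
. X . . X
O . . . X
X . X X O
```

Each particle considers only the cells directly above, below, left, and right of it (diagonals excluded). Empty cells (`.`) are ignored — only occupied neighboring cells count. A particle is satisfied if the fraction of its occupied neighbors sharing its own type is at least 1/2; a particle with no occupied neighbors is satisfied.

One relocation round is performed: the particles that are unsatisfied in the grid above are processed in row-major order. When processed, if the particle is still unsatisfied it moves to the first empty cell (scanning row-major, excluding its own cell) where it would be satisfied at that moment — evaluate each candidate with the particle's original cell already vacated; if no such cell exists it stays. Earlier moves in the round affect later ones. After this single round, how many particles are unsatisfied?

Initially unsatisfied (in order): (1,2), (3,0), (4,0), (4,4).
  (1,2) → (0,1).
  (3,0) → (1,1).
  (4,0): now satisfied by earlier moves; stays.
  (4,4) → (1,2).
Resulting grid:
O O X X .
O O O . .
. X . . X
. . . . X
X . X X .
Unsatisfied now: (0,2), (2,1).

2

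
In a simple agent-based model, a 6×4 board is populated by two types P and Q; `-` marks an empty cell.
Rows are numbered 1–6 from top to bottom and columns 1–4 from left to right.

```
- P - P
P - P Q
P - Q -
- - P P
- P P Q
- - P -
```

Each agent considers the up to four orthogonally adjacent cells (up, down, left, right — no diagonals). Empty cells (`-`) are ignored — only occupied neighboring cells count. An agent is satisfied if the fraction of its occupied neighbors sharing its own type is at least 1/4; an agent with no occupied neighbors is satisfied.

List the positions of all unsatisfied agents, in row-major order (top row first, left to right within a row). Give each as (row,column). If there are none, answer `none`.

(1,4), (2,3), (2,4), (3,3), (5,4)

(1,2)P 0/0 ok
(1,4)P 0/1 unhappy
(2,1)P 1/1 ok
(2,3)P 0/2 unhappy
(2,4)Q 0/2 unhappy
(3,1)P 1/1 ok
(3,3)Q 0/2 unhappy
(4,3)P 2/3 ok
(4,4)P 1/2 ok
(5,2)P 1/1 ok
(5,3)P 3/4 ok
(5,4)Q 0/2 unhappy
(6,3)P 1/1 ok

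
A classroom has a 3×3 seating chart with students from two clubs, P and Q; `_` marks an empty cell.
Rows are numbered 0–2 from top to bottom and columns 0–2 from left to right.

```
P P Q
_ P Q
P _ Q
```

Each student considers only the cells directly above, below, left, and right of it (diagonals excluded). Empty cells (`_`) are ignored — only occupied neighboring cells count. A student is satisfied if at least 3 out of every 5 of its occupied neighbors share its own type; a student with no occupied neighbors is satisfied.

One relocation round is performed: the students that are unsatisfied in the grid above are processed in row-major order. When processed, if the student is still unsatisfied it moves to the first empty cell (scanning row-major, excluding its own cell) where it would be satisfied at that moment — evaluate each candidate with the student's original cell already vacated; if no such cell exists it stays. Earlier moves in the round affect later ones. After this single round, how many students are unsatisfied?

2

Initially unsatisfied (in order): (0,2), (1,1).
  (0,2): no empty cell satisfies it; stays.
  (1,1) → (1,0).
Resulting grid:
P P Q
P _ Q
P _ Q
Unsatisfied now: (0,1), (0,2).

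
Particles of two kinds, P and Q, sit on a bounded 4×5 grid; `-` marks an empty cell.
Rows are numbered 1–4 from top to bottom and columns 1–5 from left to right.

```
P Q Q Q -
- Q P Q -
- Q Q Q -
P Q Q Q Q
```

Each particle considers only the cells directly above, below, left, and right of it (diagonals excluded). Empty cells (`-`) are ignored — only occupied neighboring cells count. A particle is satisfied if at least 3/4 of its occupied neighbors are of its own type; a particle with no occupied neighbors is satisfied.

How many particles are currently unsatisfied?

(1,1)P 0/1 not
(1,2)Q 2/3 not
(1,3)Q 2/3 not
(1,4)Q 2/2 satisfied
(2,2)Q 2/3 not
(2,3)P 0/4 not
(2,4)Q 2/3 not
(3,2)Q 3/3 satisfied
(3,3)Q 3/4 satisfied
(3,4)Q 3/3 satisfied
(4,1)P 0/1 not
(4,2)Q 2/3 not
(4,3)Q 3/3 satisfied
(4,4)Q 3/3 satisfied
(4,5)Q 1/1 satisfied
Unsatisfied: (1,1), (1,2), (1,3), (2,2), (2,3), (2,4), (4,1), (4,2) — 8 in total.

8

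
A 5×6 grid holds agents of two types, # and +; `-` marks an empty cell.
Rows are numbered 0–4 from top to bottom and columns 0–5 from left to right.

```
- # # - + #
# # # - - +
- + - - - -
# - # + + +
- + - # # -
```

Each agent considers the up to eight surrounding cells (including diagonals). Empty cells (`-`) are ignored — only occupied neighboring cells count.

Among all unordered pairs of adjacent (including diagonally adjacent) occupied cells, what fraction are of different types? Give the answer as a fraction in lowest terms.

Scan each occupied cell's neighbors to the right and below (and the two forward diagonals) so each pair is counted once.
Row 0: #(0,1)–#(0,2)= #(0,1)–#(1,1)= #(0,1)–#(1,2)= #(0,1)–#(1,0)= #(0,2)–#(1,2)= #(0,2)–#(1,1)= +(0,4)–#(0,5)≠ +(0,4)–+(1,5)= #(0,5)–+(1,5)≠  → 2/9 unlike.
Row 1: #(1,0)–#(1,1)= #(1,0)–+(2,1)≠ #(1,1)–#(1,2)= #(1,1)–+(2,1)≠ #(1,2)–+(2,1)≠  → 3/5 unlike.
Row 2: +(2,1)–#(3,2)≠ +(2,1)–#(3,0)≠  → 2/2 unlike.
Row 3: #(3,0)–+(4,1)≠ #(3,2)–+(3,3)≠ #(3,2)–#(4,3)= #(3,2)–+(4,1)≠ +(3,3)–+(3,4)= +(3,3)–#(4,3)≠ +(3,3)–#(4,4)≠ +(3,4)–+(3,5)= +(3,4)–#(4,4)≠ +(3,4)–#(4,3)≠ +(3,5)–#(4,4)≠  → 8/11 unlike.
Row 4: #(4,3)–#(4,4)=  → 0/1 unlike.
Total adjacent occupied pairs: 28; unlike-type pairs: 15.
15/28 is already in lowest terms.

15/28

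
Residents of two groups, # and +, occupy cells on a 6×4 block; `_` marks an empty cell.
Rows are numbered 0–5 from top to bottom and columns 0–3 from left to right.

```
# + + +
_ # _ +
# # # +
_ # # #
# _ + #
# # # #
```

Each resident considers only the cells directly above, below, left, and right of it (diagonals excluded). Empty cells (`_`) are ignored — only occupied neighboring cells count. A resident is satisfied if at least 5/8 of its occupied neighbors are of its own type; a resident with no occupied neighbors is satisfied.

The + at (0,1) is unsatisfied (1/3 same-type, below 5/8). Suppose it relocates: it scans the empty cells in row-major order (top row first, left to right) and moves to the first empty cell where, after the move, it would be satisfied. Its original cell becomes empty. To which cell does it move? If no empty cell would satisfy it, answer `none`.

Vacating (0,1). Empty cells in order:
  (1,0): 0/3 same-type → still unsatisfied.
  (1,2): 2/4 same-type → still unsatisfied.
  (3,0): 0/3 same-type → still unsatisfied.
  (4,1): 1/4 same-type → still unsatisfied.

none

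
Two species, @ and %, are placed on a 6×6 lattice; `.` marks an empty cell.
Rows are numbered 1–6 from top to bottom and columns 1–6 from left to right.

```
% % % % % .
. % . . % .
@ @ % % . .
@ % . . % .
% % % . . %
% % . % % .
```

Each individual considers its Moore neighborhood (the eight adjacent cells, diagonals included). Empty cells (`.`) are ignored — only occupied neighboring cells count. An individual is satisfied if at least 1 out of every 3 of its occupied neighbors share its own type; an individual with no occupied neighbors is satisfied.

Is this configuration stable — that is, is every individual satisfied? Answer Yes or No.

Yes

Row 1: (1,1)% 2/2 ✓ · (1,2)% 3/3 ✓ · (1,3)% 3/3 ✓ · (1,4)% 3/3 ✓ · (1,5)% 2/2 ✓
Row 2: (2,2)% 4/6 ✓ · (2,5)% 3/3 ✓
Row 3: (3,1)@ 2/4 ✓ · (3,2)@ 2/5 ✓ · (3,3)% 3/4 ✓ · (3,4)% 3/3 ✓
Row 4: (4,1)@ 2/5 ✓ · (4,2)% 4/7 ✓ · (4,5)% 2/2 ✓
Row 5: (5,1)% 4/5 ✓ · (5,2)% 5/6 ✓ · (5,3)% 4/4 ✓ · (5,6)% 2/2 ✓
Row 6: (6,1)% 3/3 ✓ · (6,2)% 4/4 ✓ · (6,4)% 2/2 ✓ · (6,5)% 2/2 ✓
All meet the threshold, so the configuration is stable.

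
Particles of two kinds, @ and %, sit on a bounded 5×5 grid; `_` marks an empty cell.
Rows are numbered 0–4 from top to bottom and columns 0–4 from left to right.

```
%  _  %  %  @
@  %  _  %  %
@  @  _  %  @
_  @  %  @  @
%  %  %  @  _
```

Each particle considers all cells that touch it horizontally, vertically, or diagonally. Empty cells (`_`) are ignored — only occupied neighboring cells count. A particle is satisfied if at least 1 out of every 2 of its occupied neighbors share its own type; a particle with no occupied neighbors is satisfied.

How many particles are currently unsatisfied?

(0,0)% 1/2 ✓
(0,2)% 3/3 ✓
(0,3)% 3/4 ✓
(0,4)@ 0/3 ✗
(1,0)@ 2/4 ✓
(1,1)% 2/5 ✗
(1,3)% 4/6 ✓
(1,4)% 3/5 ✓
(2,0)@ 3/4 ✓
(2,1)@ 3/5 ✓
(2,3)% 3/6 ✓
(2,4)@ 2/5 ✗
(3,1)@ 2/6 ✗
(3,2)% 3/7 ✗
(3,3)@ 3/6 ✓
(3,4)@ 3/4 ✓
(4,0)% 1/2 ✓
(4,1)% 3/4 ✓
(4,2)% 2/5 ✗
(4,3)@ 2/4 ✓
Unsatisfied: (0,4), (1,1), (2,4), (3,1), (3,2), (4,2) — 6 in total.

6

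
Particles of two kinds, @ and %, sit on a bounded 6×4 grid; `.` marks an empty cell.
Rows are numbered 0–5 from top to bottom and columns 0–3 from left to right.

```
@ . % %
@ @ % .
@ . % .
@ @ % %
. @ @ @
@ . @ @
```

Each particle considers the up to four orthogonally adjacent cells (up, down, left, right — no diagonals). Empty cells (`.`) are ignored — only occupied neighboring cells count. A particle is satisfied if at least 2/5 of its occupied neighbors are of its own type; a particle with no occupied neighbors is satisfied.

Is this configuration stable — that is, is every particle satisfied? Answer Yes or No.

Yes

(0,0)@ 1/1 ✓
(0,2)% 2/2 ✓
(0,3)% 1/1 ✓
(1,0)@ 3/3 ✓
(1,1)@ 1/2 ✓
(1,2)% 2/3 ✓
(2,0)@ 2/2 ✓
(2,2)% 2/2 ✓
(3,0)@ 2/2 ✓
(3,1)@ 2/3 ✓
(3,2)% 2/4 ✓
(3,3)% 1/2 ✓
(4,1)@ 2/2 ✓
(4,2)@ 3/4 ✓
(4,3)@ 2/3 ✓
(5,0)@ 0/0 ✓
(5,2)@ 2/2 ✓
(5,3)@ 2/2 ✓
All meet the threshold, so the configuration is stable.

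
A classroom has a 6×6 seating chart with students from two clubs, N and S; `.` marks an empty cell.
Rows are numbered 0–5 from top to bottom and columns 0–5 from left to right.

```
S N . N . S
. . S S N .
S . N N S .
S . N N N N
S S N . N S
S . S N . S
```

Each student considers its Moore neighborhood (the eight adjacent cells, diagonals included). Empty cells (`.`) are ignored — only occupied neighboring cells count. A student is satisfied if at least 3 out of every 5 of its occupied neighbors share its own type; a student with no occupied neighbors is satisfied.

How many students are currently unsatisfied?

Row 0: (0,0)S 0/1 not · (0,1)N 0/2 not · (0,3)N 1/3 not · (0,5)S 0/1 not
Row 1: (1,2)S 1/5 not · (1,3)S 2/6 not · (1,4)N 2/5 not
Row 2: (2,0)S 1/1 satisfied · (2,2)N 3/5 satisfied · (2,3)N 5/8 satisfied · (2,4)S 1/6 not
Row 3: (3,0)S 3/3 satisfied · (3,2)N 4/5 satisfied · (3,3)N 6/7 satisfied · (3,4)N 4/6 satisfied · (3,5)N 2/4 not
Row 4: (4,0)S 3/3 satisfied · (4,1)S 4/6 satisfied · (4,2)N 3/5 satisfied · (4,4)N 4/6 satisfied · (4,5)S 1/4 not
Row 5: (5,0)S 2/2 satisfied · (5,2)S 1/3 not · (5,3)N 2/3 satisfied · (5,5)S 1/2 not
Unsatisfied: (0,0), (0,1), (0,3), (0,5), (1,2), (1,3), (1,4), (2,4), (3,5), (4,5), (5,2), (5,5) — 12 in total.

12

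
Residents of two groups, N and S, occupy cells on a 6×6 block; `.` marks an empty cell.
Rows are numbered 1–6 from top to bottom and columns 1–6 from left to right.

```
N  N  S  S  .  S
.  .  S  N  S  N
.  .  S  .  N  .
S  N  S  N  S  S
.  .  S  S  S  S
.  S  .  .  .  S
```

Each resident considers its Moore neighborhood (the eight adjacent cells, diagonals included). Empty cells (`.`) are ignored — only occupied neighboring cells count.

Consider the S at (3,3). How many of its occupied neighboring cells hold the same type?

2

Occupied neighbors of (3,3): (2,3)=S, (2,4)=N, (4,2)=N, (4,3)=S, (4,4)=N.
Same type (S): 2 of 5.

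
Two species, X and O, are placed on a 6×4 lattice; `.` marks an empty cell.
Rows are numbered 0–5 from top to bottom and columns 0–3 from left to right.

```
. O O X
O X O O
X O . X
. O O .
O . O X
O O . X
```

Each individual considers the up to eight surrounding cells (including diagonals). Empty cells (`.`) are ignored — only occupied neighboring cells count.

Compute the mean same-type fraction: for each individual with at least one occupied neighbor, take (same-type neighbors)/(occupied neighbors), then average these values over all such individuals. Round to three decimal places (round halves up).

Row 0: (0,1)O 3/4 · (0,2)O 3/5 · (0,3)X 0/3
Row 1: (1,0)O 2/4 · (1,1)X 1/6 · (1,2)O 4/7 · (1,3)O 2/4
Row 2: (2,0)X 1/4 · (2,1)O 4/6 · (2,3)X 0/3
Row 3: (3,1)O 4/5 · (3,2)O 3/5
Row 4: (4,0)O 3/3 · (4,2)O 3/5 · (4,3)X 1/3
Row 5: (5,0)O 2/2 · (5,1)O 3/3 · (5,3)X 1/2
Sum over 18 individuals: 3/4 + 3/5 + 0/3 + 2/4 + 1/6 + 4/7 + 2/4 + 1/4 + 4/6 + 0/3 + 4/5 + 3/5 + 3/3 + 3/5 + 1/3 + 2/2 + 3/3 + 1/2 = 1033/105; mean = 1033/105 ÷ 18 = 1033/1890 = 0.546560… → 0.547.

0.547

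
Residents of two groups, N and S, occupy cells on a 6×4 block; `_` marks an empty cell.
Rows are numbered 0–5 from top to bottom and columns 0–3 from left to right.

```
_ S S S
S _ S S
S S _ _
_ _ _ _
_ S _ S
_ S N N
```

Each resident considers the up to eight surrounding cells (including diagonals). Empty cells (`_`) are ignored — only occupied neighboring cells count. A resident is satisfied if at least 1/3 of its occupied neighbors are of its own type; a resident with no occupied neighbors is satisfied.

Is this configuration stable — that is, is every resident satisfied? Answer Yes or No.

No

Row 0: (0,1)S 3/3 satisfied · (0,2)S 4/4 satisfied · (0,3)S 3/3 satisfied
Row 1: (1,0)S 3/3 satisfied · (1,2)S 5/5 satisfied · (1,3)S 3/3 satisfied
Row 2: (2,0)S 2/2 satisfied · (2,1)S 3/3 satisfied
Row 4: (4,1)S 1/2 satisfied · (4,3)S 0/2 not
Row 5: (5,1)S 1/2 satisfied · (5,2)N 1/4 not · (5,3)N 1/2 satisfied
For instance (4,3) has only 0/2 same-type neighbors, below 1/3.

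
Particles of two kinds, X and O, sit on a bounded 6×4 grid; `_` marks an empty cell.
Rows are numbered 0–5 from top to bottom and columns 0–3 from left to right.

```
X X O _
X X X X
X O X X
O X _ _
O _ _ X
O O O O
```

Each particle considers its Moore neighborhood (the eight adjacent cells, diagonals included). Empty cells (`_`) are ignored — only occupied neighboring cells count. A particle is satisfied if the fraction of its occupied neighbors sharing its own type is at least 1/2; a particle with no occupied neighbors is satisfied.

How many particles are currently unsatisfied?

4

(0,0)X 3/3 ✓
(0,1)X 4/5 ✓
(0,2)O 0/4 ✗
(1,0)X 4/5 ✓
(1,1)X 6/8 ✓
(1,2)X 5/7 ✓
(1,3)X 3/4 ✓
(2,0)X 3/5 ✓
(2,1)O 1/7 ✗
(2,2)X 5/6 ✓
(2,3)X 3/3 ✓
(3,0)O 2/4 ✓
(3,1)X 2/5 ✗
(4,0)O 3/4 ✓
(4,3)X 0/2 ✗
(5,0)O 2/2 ✓
(5,1)O 3/3 ✓
(5,2)O 2/3 ✓
(5,3)O 1/2 ✓
Unsatisfied: (0,2), (2,1), (3,1), (4,3) — 4 in total.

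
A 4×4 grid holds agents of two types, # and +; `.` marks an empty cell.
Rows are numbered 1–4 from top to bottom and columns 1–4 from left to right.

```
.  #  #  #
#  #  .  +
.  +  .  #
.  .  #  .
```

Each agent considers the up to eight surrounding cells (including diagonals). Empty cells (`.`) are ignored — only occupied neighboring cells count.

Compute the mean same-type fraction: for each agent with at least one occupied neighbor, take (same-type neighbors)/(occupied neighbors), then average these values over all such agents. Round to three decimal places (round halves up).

(1,2)# 3/3
(1,3)# 3/4
(1,4)# 1/2
(2,1)# 2/3
(2,2)# 3/4
(2,4)+ 0/3
(3,2)+ 0/3
(3,4)# 1/2
(4,3)# 1/2
Sum over 9 agents: 3/3 + 3/4 + 1/2 + 2/3 + 3/4 + 0/3 + 0/3 + 1/2 + 1/2 = 14/3; mean = 14/3 ÷ 9 = 14/27 = 0.518518… → 0.519.

0.519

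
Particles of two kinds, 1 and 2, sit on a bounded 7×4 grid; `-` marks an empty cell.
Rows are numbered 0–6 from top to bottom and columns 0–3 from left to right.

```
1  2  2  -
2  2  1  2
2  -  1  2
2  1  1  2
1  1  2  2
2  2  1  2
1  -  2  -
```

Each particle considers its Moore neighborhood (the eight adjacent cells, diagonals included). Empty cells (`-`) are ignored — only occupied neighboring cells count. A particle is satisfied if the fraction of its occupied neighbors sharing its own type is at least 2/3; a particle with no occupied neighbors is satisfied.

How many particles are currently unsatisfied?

19

(0,0)1 0/3 unhappy
(0,1)2 3/5 unhappy
(0,2)2 3/4 ok
(1,0)2 3/4 ok
(1,1)2 4/7 unhappy
(1,2)1 1/6 unhappy
(1,3)2 2/4 unhappy
(2,0)2 3/4 ok
(2,2)1 3/7 unhappy
(2,3)2 2/5 unhappy
(3,0)2 1/4 unhappy
(3,1)1 4/7 unhappy
(3,2)1 3/7 unhappy
(3,3)2 3/5 unhappy
(4,0)1 2/5 unhappy
(4,1)1 4/8 unhappy
(4,2)2 4/8 unhappy
(4,3)2 3/5 unhappy
(5,0)2 1/4 unhappy
(5,1)2 3/7 unhappy
(5,2)1 1/6 unhappy
(5,3)2 3/4 ok
(6,0)1 0/2 unhappy
(6,2)2 2/3 ok
Unsatisfied: (0,0), (0,1), (1,1), (1,2), (1,3), (2,2), (2,3), (3,0), (3,1), (3,2), (3,3), (4,0), (4,1), (4,2), (4,3), (5,0), (5,1), (5,2), (6,0) — 19 in total.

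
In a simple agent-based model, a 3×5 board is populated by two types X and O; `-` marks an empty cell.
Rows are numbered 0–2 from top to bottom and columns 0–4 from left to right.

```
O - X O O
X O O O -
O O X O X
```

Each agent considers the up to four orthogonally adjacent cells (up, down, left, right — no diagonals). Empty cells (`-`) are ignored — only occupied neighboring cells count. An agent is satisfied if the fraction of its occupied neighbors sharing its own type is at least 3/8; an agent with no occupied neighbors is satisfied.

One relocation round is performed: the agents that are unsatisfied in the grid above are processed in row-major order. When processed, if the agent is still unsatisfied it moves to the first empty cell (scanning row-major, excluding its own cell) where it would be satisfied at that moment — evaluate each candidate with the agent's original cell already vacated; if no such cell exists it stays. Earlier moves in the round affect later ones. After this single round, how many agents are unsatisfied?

Initially unsatisfied (in order): (0,0), (0,2), (1,0), (2,2), (2,3), (2,4).
  (0,0) → (0,1).
  (0,2) → (0,0).
  (1,0): no empty cell satisfies it; stays.
  (2,2): no empty cell satisfies it; stays.
  (2,3) → (0,2).
  (2,4): now satisfied by earlier moves; stays.
Resulting grid:
X O O O O
X O O O -
O O X - X
Unsatisfied now: (1,0), (2,2).

2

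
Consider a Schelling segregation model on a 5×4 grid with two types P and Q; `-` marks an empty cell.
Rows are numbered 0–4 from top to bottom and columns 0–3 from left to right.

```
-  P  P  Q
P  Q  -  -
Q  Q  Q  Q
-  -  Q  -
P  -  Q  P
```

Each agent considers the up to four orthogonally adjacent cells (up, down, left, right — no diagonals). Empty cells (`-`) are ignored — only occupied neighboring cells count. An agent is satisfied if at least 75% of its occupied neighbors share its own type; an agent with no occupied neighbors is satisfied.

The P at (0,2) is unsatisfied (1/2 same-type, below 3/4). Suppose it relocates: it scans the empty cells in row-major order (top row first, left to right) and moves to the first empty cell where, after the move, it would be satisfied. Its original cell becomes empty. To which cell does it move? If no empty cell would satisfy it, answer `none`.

Vacating (0,2). Empty cells in order:
  (0,0): 2/2 same-type → satisfied — stop here.

(0,0)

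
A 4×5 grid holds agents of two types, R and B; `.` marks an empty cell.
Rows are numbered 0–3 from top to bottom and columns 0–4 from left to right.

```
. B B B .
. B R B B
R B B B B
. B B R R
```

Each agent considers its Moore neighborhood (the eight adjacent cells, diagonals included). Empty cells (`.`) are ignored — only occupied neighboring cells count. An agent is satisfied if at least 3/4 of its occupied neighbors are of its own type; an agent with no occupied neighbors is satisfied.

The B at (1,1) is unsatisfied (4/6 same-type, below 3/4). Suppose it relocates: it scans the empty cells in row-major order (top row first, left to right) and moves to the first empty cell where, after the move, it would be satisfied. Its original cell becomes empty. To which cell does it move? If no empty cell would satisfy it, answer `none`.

(0,0)

Vacating (1,1). Empty cells in order:
  (0,0): 1/1 same-type → satisfied — stop here.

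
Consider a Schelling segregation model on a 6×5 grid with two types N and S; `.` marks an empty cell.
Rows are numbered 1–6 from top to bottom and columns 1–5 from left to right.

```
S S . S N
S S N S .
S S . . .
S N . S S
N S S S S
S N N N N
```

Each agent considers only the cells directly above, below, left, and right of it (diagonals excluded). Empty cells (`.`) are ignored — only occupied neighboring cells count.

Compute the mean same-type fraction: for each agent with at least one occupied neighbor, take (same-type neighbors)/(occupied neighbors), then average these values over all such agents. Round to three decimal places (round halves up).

0.552

(1,1)S 2/2
(1,2)S 2/2
(1,4)S 1/2
(1,5)N 0/1
(2,1)S 3/3
(2,2)S 3/4
(2,3)N 0/2
(2,4)S 1/2
(3,1)S 3/3
(3,2)S 2/3
(4,1)S 1/3
(4,2)N 0/3
(4,4)S 2/2
(4,5)S 2/2
(5,1)N 0/3
(5,2)S 1/4
(5,3)S 2/3
(5,4)S 3/4
(5,5)S 2/3
(6,1)S 0/2
(6,2)N 1/3
(6,3)N 2/3
(6,4)N 2/3
(6,5)N 1/2
Sum over 24 agents: 2/2 + 2/2 + 1/2 + 0/1 + 3/3 + 3/4 + 0/2 + 1/2 + 3/3 + 2/3 + 1/3 + 0/3 + 2/2 + 2/2 + 0/3 + 1/4 + 2/3 + 3/4 + 2/3 + 0/2 + 1/3 + 2/3 + 2/3 + 1/2 = 53/4; mean = 53/4 ÷ 24 = 53/96 = 0.552083… → 0.552.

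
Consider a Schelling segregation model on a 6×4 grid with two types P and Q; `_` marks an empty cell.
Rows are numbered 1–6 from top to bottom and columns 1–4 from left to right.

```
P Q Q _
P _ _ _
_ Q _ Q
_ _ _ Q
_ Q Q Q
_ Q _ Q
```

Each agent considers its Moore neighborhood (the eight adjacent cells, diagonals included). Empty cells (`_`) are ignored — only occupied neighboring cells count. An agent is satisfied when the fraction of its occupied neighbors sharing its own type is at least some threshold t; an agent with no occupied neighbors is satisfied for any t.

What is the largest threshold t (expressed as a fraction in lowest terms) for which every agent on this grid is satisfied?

0/1

Row 1: (1,1)P 1/2 · (1,2)Q 1/3 · (1,3)Q 1/1
Row 2: (2,1)P 1/3
Row 3: (3,2)Q 0/1 · (3,4)Q 1/1
Row 4: (4,4)Q 3/3
Row 5: (5,2)Q 2/2 · (5,3)Q 5/5 · (5,4)Q 3/3
Row 6: (6,2)Q 2/2 · (6,4)Q 2/2
The smallest same-type fraction is 0/1 at (3,2), which reduces to 0/1. Any threshold above that leaves this agent unsatisfied.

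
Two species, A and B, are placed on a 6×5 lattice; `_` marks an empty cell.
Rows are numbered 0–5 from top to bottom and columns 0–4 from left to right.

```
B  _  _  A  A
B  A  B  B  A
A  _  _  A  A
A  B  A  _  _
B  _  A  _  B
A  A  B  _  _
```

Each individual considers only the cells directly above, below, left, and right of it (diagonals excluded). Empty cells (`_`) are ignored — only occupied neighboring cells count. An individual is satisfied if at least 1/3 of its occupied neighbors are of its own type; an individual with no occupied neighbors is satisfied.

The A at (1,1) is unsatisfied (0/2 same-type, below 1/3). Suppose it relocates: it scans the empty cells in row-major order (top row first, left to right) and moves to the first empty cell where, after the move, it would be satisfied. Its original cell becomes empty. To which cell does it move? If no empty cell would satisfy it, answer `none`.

(0,2)

Vacating (1,1). Empty cells in order:
  (0,1): 0/1 same-type → still unsatisfied.
  (0,2): 1/2 same-type → satisfied — stop here.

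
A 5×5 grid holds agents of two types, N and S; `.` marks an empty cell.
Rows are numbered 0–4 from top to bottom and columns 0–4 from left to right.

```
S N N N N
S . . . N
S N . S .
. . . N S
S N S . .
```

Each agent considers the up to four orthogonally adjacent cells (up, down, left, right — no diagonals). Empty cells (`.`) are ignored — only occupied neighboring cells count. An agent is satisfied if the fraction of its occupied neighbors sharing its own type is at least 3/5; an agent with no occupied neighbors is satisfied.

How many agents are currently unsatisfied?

(0,0)S 1/2 not
(0,1)N 1/2 not
(0,2)N 2/2 satisfied
(0,3)N 2/2 satisfied
(0,4)N 2/2 satisfied
(1,0)S 2/2 satisfied
(1,4)N 1/1 satisfied
(2,0)S 1/2 not
(2,1)N 0/1 not
(2,3)S 0/1 not
(3,3)N 0/2 not
(3,4)S 0/1 not
(4,0)S 0/1 not
(4,1)N 0/2 not
(4,2)S 0/1 not
Unsatisfied: (0,0), (0,1), (2,0), (2,1), (2,3), (3,3), (3,4), (4,0), (4,1), (4,2) — 10 in total.

10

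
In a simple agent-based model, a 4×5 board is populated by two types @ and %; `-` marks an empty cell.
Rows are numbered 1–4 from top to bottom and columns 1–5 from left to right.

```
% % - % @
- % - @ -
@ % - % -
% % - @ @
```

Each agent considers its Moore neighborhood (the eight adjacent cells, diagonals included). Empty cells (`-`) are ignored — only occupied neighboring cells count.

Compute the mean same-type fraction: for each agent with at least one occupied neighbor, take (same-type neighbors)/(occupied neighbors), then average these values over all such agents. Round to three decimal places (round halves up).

0.513

Row 1: (1,1)% 2/2 · (1,2)% 2/2 · (1,4)% 0/2 · (1,5)@ 1/2
Row 2: (2,2)% 3/4 · (2,4)@ 1/3
Row 3: (3,1)@ 0/4 · (3,2)% 3/4 · (3,4)% 0/3
Row 4: (4,1)% 2/3 · (4,2)% 2/3 · (4,4)@ 1/2 · (4,5)@ 1/2
Sum over 13 agents: 2/2 + 2/2 + 0/2 + 1/2 + 3/4 + 1/3 + 0/4 + 3/4 + 0/3 + 2/3 + 2/3 + 1/2 + 1/2 = 20/3; mean = 20/3 ÷ 13 = 20/39 = 0.512820… → 0.513.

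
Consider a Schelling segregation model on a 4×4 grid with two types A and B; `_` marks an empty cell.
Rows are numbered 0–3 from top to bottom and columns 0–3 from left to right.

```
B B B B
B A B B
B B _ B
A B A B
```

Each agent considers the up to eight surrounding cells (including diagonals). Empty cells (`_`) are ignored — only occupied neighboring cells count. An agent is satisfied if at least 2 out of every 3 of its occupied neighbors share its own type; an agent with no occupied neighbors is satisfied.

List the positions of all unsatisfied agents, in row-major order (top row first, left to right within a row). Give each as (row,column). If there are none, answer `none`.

(1,1), (2,0), (2,1), (3,0), (3,1), (3,2), (3,3)

(0,0)B 2/3 satisfied
(0,1)B 4/5 satisfied
(0,2)B 4/5 satisfied
(0,3)B 3/3 satisfied
(1,0)B 4/5 satisfied
(1,1)A 0/7 not
(1,2)B 6/7 satisfied
(1,3)B 4/4 satisfied
(2,0)B 3/5 not
(2,1)B 4/7 not
(2,3)B 3/4 satisfied
(3,0)A 0/3 not
(3,1)B 2/4 not
(3,2)A 0/4 not
(3,3)B 1/2 not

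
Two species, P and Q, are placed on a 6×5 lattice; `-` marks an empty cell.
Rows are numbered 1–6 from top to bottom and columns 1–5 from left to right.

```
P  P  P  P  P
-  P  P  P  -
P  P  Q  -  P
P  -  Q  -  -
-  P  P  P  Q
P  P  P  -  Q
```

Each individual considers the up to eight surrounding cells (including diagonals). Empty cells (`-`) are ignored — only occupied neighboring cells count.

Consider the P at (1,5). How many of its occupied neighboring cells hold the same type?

2

Occupied neighbors of (1,5): (1,4)=P, (2,4)=P.
Same type (P): 2 of 2.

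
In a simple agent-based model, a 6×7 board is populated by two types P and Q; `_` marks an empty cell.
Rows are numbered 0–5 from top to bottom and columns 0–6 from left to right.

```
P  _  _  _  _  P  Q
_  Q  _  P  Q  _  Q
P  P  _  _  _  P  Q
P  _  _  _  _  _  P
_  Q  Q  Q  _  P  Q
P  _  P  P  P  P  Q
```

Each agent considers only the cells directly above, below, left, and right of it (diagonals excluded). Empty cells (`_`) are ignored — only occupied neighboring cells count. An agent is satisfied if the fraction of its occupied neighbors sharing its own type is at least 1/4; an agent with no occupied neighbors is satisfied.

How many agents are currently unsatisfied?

(0,0)P 0/0 satisfied
(0,5)P 0/1 not
(0,6)Q 1/2 satisfied
(1,1)Q 0/1 not
(1,3)P 0/1 not
(1,4)Q 0/1 not
(1,6)Q 2/2 satisfied
(2,0)P 2/2 satisfied
(2,1)P 1/2 satisfied
(2,5)P 0/1 not
(2,6)Q 1/3 satisfied
(3,0)P 1/1 satisfied
(3,6)P 0/2 not
(4,1)Q 1/1 satisfied
(4,2)Q 2/3 satisfied
(4,3)Q 1/2 satisfied
(4,5)P 1/2 satisfied
(4,6)Q 1/3 satisfied
(5,0)P 0/0 satisfied
(5,2)P 1/2 satisfied
(5,3)P 2/3 satisfied
(5,4)P 2/2 satisfied
(5,5)P 2/3 satisfied
(5,6)Q 1/2 satisfied
Unsatisfied: (0,5), (1,1), (1,3), (1,4), (2,5), (3,6) — 6 in total.

6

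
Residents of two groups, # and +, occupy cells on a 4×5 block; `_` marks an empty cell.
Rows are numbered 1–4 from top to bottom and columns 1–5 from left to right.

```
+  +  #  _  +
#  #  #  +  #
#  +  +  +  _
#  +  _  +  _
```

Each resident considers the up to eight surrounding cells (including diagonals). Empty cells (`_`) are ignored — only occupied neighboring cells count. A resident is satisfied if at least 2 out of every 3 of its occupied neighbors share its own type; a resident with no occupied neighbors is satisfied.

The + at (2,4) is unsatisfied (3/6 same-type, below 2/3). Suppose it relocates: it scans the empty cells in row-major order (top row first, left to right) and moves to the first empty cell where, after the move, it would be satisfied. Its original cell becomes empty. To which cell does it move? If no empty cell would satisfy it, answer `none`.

Vacating (2,4). Empty cells in order:
  (1,4): 1/4 same-type → still unsatisfied.
  (3,5): 2/3 same-type → satisfied — stop here.

(3,5)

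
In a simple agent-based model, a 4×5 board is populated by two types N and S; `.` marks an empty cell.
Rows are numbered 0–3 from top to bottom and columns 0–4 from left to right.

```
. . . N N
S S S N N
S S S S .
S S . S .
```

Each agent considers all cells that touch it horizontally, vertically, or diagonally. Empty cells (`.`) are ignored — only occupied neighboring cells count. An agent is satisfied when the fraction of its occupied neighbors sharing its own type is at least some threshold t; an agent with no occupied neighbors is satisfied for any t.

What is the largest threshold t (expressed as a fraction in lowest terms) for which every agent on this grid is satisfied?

1/2

(0,3)N 3/4
(0,4)N 3/3
(1,0)S 3/3
(1,1)S 5/5
(1,2)S 4/6
(1,3)N 3/6
(1,4)N 3/4
(2,0)S 5/5
(2,1)S 7/7
(2,2)S 6/7
(2,3)S 3/5
(3,0)S 3/3
(3,1)S 4/4
(3,3)S 2/2
The smallest same-type fraction is 3/6 at (1,3), which reduces to 1/2. Any threshold above that leaves this agent unsatisfied.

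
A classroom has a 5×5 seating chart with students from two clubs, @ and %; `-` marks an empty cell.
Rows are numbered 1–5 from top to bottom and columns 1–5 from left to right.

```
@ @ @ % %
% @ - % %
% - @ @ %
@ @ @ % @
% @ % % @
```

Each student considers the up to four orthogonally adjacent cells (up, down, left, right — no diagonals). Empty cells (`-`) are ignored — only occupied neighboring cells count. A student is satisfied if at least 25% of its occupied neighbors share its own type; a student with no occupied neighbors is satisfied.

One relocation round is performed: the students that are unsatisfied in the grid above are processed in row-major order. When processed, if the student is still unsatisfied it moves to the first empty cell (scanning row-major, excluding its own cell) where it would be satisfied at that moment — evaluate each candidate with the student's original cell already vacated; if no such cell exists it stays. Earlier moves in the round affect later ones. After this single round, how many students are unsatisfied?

Initially unsatisfied (in order): (5,1).
  (5,1) → (2,3).
Resulting grid:
@ @ @ % %
% @ % % %
% - @ @ %
@ @ @ % @
- @ % % @
All satisfied now.

0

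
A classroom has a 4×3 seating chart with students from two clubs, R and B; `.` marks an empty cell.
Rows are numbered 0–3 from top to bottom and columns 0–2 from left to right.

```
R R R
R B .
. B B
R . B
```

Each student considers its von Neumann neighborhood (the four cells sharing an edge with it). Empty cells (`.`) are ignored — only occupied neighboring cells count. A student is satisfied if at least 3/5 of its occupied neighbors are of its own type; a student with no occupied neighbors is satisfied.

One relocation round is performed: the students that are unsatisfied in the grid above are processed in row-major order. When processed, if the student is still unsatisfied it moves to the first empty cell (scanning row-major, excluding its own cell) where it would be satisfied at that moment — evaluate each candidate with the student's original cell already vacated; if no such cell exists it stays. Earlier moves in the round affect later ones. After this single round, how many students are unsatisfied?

1

Initially unsatisfied (in order): (1,0), (1,1).
  (1,0): no empty cell satisfies it; stays.
  (1,1) → (3,1).
Resulting grid:
R R R
R . .
. B B
R B B
Unsatisfied now: (3,0).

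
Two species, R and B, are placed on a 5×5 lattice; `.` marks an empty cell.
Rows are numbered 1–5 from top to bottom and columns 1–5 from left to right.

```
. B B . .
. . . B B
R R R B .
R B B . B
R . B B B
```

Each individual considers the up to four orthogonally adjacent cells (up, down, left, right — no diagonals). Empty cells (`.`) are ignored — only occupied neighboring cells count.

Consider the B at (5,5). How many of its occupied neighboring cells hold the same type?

Occupied neighbors of (5,5): (4,5)=B, (5,4)=B.
Same type (B): 2 of 2.

2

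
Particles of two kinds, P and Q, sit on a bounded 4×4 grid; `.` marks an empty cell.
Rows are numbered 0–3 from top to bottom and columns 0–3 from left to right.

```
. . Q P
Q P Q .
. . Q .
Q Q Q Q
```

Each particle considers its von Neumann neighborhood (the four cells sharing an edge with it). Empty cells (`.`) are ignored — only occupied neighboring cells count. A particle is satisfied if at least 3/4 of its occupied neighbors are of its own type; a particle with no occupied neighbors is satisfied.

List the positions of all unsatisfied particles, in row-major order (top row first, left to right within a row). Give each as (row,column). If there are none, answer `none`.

Row 0: (0,2)Q 1/2 not · (0,3)P 0/1 not
Row 1: (1,0)Q 0/1 not · (1,1)P 0/2 not · (1,2)Q 2/3 not
Row 2: (2,2)Q 2/2 satisfied
Row 3: (3,0)Q 1/1 satisfied · (3,1)Q 2/2 satisfied · (3,2)Q 3/3 satisfied · (3,3)Q 1/1 satisfied

(0,2), (0,3), (1,0), (1,1), (1,2)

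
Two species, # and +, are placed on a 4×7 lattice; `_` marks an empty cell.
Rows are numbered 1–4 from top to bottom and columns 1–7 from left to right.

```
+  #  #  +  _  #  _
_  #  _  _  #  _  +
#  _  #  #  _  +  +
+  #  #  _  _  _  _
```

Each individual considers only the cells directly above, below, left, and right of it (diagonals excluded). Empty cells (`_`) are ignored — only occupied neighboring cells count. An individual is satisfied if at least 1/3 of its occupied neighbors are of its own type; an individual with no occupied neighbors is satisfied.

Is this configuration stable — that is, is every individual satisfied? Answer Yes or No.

Row 1: (1,1)+ 0/1 not · (1,2)# 2/3 satisfied · (1,3)# 1/2 satisfied · (1,4)+ 0/1 not · (1,6)# 0/0 satisfied
Row 2: (2,2)# 1/1 satisfied · (2,5)# 0/0 satisfied · (2,7)+ 1/1 satisfied
Row 3: (3,1)# 0/1 not · (3,3)# 2/2 satisfied · (3,4)# 1/1 satisfied · (3,6)+ 1/1 satisfied · (3,7)+ 2/2 satisfied
Row 4: (4,1)+ 0/2 not · (4,2)# 1/2 satisfied · (4,3)# 2/2 satisfied
For instance (1,1) has only 0/1 same-type neighbors, below 1/3.

No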